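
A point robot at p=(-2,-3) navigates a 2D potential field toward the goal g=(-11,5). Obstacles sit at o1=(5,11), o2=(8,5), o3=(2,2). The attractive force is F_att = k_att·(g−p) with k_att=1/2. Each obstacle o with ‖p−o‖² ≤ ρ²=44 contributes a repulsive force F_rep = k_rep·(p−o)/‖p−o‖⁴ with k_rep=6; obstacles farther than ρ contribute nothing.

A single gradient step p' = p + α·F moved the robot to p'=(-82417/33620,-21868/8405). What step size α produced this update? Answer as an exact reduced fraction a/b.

α = 1/10

F_att = 1/2·(g−p) = 1/2·(-9,8) = (-4.5000,4.0000)
o1: d²=245 > ρ²=44 → inactive
o2: d²=164 > ρ²=44 → inactive
o3: d²=41 ≤ ρ²=44; F_rep = 6·(-4,-5)/41² = (-0.0143,-0.0178)
F = F_att + ΣF_rep = (-4.5143,3.9822)
Δp = p'−p = (-0.4514,0.3982); α = Δx/Fx = (-15177/33620) / (-15177/3362) = 1/10
check: Δy/Fy = (3347/8405) / (6694/1681) = 1/10 ✓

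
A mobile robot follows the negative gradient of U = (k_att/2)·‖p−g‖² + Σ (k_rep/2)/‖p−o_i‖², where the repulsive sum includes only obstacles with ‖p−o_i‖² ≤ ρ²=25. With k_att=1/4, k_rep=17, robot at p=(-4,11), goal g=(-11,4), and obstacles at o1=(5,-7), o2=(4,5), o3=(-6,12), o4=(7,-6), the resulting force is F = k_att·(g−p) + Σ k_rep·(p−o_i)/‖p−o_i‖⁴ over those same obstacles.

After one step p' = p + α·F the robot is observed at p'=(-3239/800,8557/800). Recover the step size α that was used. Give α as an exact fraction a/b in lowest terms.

α = 1/8

F_att = 1/4·(g−p) = 1/4·(-7,-7) = (-1.7500,-1.7500)
o1: d²=405 > ρ²=25 → inactive
o2: d²=100 > ρ²=25 → inactive
o3: d²=5 ≤ ρ²=25; F_rep = 17·(2,-1)/5² = (1.3600,-0.6800)
o4: d²=410 > ρ²=25 → inactive
F = F_att + ΣF_rep = (-0.3900,-2.4300)
Δp = p'−p = (-0.0488,-0.3038); α = Δx/Fx = (-39/800) / (-39/100) = 1/8
check: Δy/Fy = (-243/800) / (-243/100) = 1/8 ✓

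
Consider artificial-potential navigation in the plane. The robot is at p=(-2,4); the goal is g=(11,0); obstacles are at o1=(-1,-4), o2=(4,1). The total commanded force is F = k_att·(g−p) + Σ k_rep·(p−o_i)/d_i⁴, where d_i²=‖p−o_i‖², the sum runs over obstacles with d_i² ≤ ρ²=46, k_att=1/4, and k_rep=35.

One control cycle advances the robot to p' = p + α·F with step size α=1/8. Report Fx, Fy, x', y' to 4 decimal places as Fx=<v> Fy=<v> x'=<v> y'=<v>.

F_att = 1/4·(g−p) = 1/4·(13,-4) = (3.2500,-1.0000)
o1: d²=65 > ρ²=46 → inactive
o2: d²=45 ≤ ρ²=46; F_rep = 35·(-6,3)/45² = (-0.1037,0.0519)
F = F_att + ΣF_rep = (3.1463,-0.9481)
p' = p + 1/8·F = (-1.6067,3.8815)

Fx=3.1463 Fy=-0.9481 x'=-1.6067 y'=3.8815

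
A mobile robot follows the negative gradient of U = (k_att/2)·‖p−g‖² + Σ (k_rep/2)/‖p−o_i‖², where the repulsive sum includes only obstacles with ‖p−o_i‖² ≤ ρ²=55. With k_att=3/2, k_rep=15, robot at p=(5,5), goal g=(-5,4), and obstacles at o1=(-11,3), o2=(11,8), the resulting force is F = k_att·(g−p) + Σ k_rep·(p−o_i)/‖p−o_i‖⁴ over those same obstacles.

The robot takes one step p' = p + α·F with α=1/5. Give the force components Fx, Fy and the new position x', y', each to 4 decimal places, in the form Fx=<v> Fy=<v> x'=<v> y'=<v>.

F_att = 3/2·(g−p) = 3/2·(-10,-1) = (-15.0000,-1.5000)
o1: d²=260 > ρ²=55 → inactive
o2: d²=45 ≤ ρ²=55; F_rep = 15·(-6,-3)/45² = (-0.0444,-0.0222)
F = F_att + ΣF_rep = (-15.0444,-1.5222)
p' = p + 1/5·F = (1.9911,4.6956)

Fx=-15.0444 Fy=-1.5222 x'=1.9911 y'=4.6956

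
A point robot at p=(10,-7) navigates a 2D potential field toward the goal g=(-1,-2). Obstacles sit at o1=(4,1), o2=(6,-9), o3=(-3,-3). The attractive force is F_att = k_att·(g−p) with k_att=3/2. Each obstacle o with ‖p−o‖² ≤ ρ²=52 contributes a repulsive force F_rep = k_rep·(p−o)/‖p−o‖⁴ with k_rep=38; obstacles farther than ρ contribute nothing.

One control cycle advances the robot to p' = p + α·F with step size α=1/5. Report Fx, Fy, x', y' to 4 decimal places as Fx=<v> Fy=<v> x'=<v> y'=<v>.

F_att = 3/2·(g−p) = 3/2·(-11,5) = (-16.5000,7.5000)
o1: d²=100 > ρ²=52 → inactive
o2: d²=20 ≤ ρ²=52; F_rep = 38·(4,2)/20² = (0.3800,0.1900)
o3: d²=185 > ρ²=52 → inactive
F = F_att + ΣF_rep = (-16.1200,7.6900)
p' = p + 1/5·F = (6.7760,-5.4620)

Fx=-16.1200 Fy=7.6900 x'=6.7760 y'=-5.4620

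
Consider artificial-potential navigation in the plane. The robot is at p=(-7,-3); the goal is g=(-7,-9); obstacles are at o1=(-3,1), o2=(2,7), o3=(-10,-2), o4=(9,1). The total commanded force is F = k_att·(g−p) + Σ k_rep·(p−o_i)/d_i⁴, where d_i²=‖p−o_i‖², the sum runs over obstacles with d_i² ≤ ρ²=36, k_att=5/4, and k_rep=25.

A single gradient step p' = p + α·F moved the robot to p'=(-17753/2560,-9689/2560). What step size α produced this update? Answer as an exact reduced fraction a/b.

α = 1/10

F_att = 5/4·(g−p) = 5/4·(0,-6) = (0.0000,-7.5000)
o1: d²=32 ≤ ρ²=36; F_rep = 25·(-4,-4)/32² = (-0.0977,-0.0977)
o2: d²=181 > ρ²=36 → inactive
o3: d²=10 ≤ ρ²=36; F_rep = 25·(3,-1)/10² = (0.7500,-0.2500)
o4: d²=272 > ρ²=36 → inactive
F = F_att + ΣF_rep = (0.6523,-7.8477)
Δp = p'−p = (0.0652,-0.7848); α = Δx/Fx = (167/2560) / (167/256) = 1/10
check: Δy/Fy = (-2009/2560) / (-2009/256) = 1/10 ✓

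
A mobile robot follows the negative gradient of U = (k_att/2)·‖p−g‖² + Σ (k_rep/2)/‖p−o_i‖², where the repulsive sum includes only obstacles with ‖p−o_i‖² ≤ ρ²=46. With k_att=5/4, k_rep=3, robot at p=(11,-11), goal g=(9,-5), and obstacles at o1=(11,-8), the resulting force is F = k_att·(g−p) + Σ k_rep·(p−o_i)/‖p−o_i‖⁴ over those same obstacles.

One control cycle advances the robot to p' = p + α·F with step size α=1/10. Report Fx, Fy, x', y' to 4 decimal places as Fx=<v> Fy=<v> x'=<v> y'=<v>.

Fx=-2.5000 Fy=7.3889 x'=10.7500 y'=-10.2611

F_att = 5/4·(g−p) = 5/4·(-2,6) = (-2.5000,7.5000)
o1: d²=9 ≤ ρ²=46; F_rep = 3·(0,-3)/9² = (0.0000,-0.1111)
F = F_att + ΣF_rep = (-2.5000,7.3889)
p' = p + 1/10·F = (10.7500,-10.2611)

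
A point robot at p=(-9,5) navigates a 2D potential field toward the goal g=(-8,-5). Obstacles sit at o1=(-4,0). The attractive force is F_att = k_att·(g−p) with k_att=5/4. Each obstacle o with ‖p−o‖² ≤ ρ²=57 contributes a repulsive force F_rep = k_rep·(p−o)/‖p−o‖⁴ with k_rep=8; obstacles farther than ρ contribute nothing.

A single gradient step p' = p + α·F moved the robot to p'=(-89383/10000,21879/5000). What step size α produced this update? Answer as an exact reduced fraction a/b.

F_att = 5/4·(g−p) = 5/4·(1,-10) = (1.2500,-12.5000)
o1: d²=50 ≤ ρ²=57; F_rep = 8·(-5,5)/50² = (-0.0160,0.0160)
F = F_att + ΣF_rep = (1.2340,-12.4840)
Δp = p'−p = (0.0617,-0.6242); α = Δx/Fx = (617/10000) / (617/500) = 1/20
check: Δy/Fy = (-3121/5000) / (-3121/250) = 1/20 ✓

α = 1/20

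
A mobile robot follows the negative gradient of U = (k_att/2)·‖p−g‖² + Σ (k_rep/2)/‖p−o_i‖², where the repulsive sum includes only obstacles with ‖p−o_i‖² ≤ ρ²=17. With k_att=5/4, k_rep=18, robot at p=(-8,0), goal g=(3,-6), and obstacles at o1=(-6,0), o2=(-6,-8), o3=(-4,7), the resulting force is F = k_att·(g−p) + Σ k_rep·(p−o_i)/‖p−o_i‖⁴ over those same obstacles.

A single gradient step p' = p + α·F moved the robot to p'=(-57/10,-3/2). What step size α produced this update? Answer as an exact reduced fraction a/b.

α = 1/5

F_att = 5/4·(g−p) = 5/4·(11,-6) = (13.7500,-7.5000)
o1: d²=4 ≤ ρ²=17; F_rep = 18·(-2,0)/4² = (-2.2500,0.0000)
o2: d²=68 > ρ²=17 → inactive
o3: d²=65 > ρ²=17 → inactive
F = F_att + ΣF_rep = (11.5000,-7.5000)
Δp = p'−p = (2.3000,-1.5000); α = Δx/Fx = (23/10) / (23/2) = 1/5
check: Δy/Fy = (-3/2) / (-15/2) = 1/5 ✓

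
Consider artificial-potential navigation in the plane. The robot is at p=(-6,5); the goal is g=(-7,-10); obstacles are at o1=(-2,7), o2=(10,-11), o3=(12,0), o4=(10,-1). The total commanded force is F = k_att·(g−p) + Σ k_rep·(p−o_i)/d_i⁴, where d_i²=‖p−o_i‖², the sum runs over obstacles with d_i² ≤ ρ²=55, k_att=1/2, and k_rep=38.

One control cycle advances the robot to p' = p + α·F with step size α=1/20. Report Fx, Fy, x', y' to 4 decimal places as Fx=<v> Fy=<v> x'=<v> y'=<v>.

F_att = 1/2·(g−p) = 1/2·(-1,-15) = (-0.5000,-7.5000)
o1: d²=20 ≤ ρ²=55; F_rep = 38·(-4,-2)/20² = (-0.3800,-0.1900)
o2: d²=512 > ρ²=55 → inactive
o3: d²=349 > ρ²=55 → inactive
o4: d²=292 > ρ²=55 → inactive
F = F_att + ΣF_rep = (-0.8800,-7.6900)
p' = p + 1/20·F = (-6.0440,4.6155)

Fx=-0.8800 Fy=-7.6900 x'=-6.0440 y'=4.6155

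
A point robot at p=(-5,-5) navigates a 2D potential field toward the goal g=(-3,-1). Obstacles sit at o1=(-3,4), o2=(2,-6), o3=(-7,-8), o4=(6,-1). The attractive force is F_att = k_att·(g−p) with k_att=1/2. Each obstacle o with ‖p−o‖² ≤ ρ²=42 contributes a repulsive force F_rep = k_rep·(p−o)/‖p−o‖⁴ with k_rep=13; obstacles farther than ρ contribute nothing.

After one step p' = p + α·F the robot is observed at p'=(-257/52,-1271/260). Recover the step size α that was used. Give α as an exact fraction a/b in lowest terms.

F_att = 1/2·(g−p) = 1/2·(2,4) = (1.0000,2.0000)
o1: d²=85 > ρ²=42 → inactive
o2: d²=50 > ρ²=42 → inactive
o3: d²=13 ≤ ρ²=42; F_rep = 13·(2,3)/13² = (0.1538,0.2308)
o4: d²=137 > ρ²=42 → inactive
F = F_att + ΣF_rep = (1.1538,2.2308)
Δp = p'−p = (0.0577,0.1115); α = Δx/Fx = (3/52) / (15/13) = 1/20
check: Δy/Fy = (29/260) / (29/13) = 1/20 ✓

α = 1/20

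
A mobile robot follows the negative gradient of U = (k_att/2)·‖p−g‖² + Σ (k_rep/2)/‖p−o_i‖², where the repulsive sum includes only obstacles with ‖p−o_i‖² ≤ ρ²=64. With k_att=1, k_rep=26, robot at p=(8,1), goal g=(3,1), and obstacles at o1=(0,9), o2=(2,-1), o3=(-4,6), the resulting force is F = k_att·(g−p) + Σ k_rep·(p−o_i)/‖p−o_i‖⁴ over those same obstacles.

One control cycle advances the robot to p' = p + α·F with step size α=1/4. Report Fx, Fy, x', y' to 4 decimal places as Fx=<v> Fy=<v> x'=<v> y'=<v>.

F_att = 1·(g−p) = 1·(-5,0) = (-5.0000,0.0000)
o1: d²=128 > ρ²=64 → inactive
o2: d²=40 ≤ ρ²=64; F_rep = 26·(6,2)/40² = (0.0975,0.0325)
o3: d²=169 > ρ²=64 → inactive
F = F_att + ΣF_rep = (-4.9025,0.0325)
p' = p + 1/4·F = (6.7744,1.0081)

Fx=-4.9025 Fy=0.0325 x'=6.7744 y'=1.0081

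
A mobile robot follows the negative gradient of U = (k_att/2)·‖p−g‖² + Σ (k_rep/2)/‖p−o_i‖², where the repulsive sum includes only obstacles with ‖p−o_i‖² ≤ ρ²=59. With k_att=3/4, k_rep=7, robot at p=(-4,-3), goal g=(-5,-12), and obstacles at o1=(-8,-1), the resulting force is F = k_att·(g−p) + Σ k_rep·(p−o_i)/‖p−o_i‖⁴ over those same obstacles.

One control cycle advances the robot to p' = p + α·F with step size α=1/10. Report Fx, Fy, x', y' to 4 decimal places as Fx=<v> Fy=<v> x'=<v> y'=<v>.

Fx=-0.6800 Fy=-6.7850 x'=-4.0680 y'=-3.6785

F_att = 3/4·(g−p) = 3/4·(-1,-9) = (-0.7500,-6.7500)
o1: d²=20 ≤ ρ²=59; F_rep = 7·(4,-2)/20² = (0.0700,-0.0350)
F = F_att + ΣF_rep = (-0.6800,-6.7850)
p' = p + 1/10·F = (-4.0680,-3.6785)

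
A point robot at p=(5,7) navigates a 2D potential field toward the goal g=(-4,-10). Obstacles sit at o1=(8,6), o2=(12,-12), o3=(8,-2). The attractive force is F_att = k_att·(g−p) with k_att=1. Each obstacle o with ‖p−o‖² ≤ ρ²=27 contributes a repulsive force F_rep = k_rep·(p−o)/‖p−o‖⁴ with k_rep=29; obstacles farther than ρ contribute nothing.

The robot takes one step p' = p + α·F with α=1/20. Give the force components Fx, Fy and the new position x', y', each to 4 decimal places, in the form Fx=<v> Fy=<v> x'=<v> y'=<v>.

F_att = 1·(g−p) = 1·(-9,-17) = (-9.0000,-17.0000)
o1: d²=10 ≤ ρ²=27; F_rep = 29·(-3,1)/10² = (-0.8700,0.2900)
o2: d²=410 > ρ²=27 → inactive
o3: d²=90 > ρ²=27 → inactive
F = F_att + ΣF_rep = (-9.8700,-16.7100)
p' = p + 1/20·F = (4.5065,6.1645)

Fx=-9.8700 Fy=-16.7100 x'=4.5065 y'=6.1645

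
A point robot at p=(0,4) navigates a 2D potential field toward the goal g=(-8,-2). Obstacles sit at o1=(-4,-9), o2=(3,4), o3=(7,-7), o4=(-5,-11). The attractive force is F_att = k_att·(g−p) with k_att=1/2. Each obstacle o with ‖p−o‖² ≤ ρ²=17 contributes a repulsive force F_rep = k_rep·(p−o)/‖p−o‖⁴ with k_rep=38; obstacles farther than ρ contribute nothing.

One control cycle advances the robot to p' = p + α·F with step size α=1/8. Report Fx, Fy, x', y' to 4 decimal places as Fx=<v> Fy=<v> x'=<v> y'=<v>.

Fx=-5.4074 Fy=-3.0000 x'=-0.6759 y'=3.6250

F_att = 1/2·(g−p) = 1/2·(-8,-6) = (-4.0000,-3.0000)
o1: d²=185 > ρ²=17 → inactive
o2: d²=9 ≤ ρ²=17; F_rep = 38·(-3,0)/9² = (-1.4074,0.0000)
o3: d²=170 > ρ²=17 → inactive
o4: d²=250 > ρ²=17 → inactive
F = F_att + ΣF_rep = (-5.4074,-3.0000)
p' = p + 1/8·F = (-0.6759,3.6250)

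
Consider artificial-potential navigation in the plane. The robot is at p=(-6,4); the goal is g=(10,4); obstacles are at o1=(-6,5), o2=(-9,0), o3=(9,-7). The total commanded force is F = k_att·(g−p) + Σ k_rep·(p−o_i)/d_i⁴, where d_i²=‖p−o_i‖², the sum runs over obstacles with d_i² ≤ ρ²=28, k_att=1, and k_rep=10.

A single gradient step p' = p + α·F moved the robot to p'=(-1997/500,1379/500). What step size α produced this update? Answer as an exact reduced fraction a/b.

F_att = 1·(g−p) = 1·(16,0) = (16.0000,0.0000)
o1: d²=1 ≤ ρ²=28; F_rep = 10·(0,-1)/1² = (0.0000,-10.0000)
o2: d²=25 ≤ ρ²=28; F_rep = 10·(3,4)/25² = (0.0480,0.0640)
o3: d²=346 > ρ²=28 → inactive
F = F_att + ΣF_rep = (16.0480,-9.9360)
Δp = p'−p = (2.0060,-1.2420); α = Δx/Fx = (1003/500) / (2006/125) = 1/8
check: Δy/Fy = (-621/500) / (-1242/125) = 1/8 ✓

α = 1/8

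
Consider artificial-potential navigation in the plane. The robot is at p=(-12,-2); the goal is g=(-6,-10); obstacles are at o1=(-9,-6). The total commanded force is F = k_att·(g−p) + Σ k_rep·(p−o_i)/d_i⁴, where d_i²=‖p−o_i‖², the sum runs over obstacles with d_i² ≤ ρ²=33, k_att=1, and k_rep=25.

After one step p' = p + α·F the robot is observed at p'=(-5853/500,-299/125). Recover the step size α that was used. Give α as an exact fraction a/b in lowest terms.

α = 1/20

F_att = 1·(g−p) = 1·(6,-8) = (6.0000,-8.0000)
o1: d²=25 ≤ ρ²=33; F_rep = 25·(-3,4)/25² = (-0.1200,0.1600)
F = F_att + ΣF_rep = (5.8800,-7.8400)
Δp = p'−p = (0.2940,-0.3920); α = Δx/Fx = (147/500) / (147/25) = 1/20
check: Δy/Fy = (-49/125) / (-196/25) = 1/20 ✓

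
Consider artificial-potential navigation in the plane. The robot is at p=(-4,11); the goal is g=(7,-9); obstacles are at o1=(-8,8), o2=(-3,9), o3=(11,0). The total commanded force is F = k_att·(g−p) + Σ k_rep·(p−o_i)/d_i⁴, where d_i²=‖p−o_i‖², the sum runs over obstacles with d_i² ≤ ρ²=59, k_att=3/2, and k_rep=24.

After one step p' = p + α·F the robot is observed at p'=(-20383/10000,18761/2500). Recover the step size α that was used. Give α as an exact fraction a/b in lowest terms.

F_att = 3/2·(g−p) = 3/2·(11,-20) = (16.5000,-30.0000)
o1: d²=25 ≤ ρ²=59; F_rep = 24·(4,3)/25² = (0.1536,0.1152)
o2: d²=5 ≤ ρ²=59; F_rep = 24·(-1,2)/5² = (-0.9600,1.9200)
o3: d²=346 > ρ²=59 → inactive
F = F_att + ΣF_rep = (15.6936,-27.9648)
Δp = p'−p = (1.9617,-3.4956); α = Δx/Fx = (19617/10000) / (19617/1250) = 1/8
check: Δy/Fy = (-8739/2500) / (-17478/625) = 1/8 ✓

α = 1/8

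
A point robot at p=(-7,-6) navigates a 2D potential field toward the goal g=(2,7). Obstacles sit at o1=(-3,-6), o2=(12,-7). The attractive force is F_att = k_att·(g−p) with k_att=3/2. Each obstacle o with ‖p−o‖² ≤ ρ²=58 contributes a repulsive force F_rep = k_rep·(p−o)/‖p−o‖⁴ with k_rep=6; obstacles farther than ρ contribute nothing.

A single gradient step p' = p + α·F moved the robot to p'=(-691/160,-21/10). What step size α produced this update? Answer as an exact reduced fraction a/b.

α = 1/5

F_att = 3/2·(g−p) = 3/2·(9,13) = (13.5000,19.5000)
o1: d²=16 ≤ ρ²=58; F_rep = 6·(-4,0)/16² = (-0.0938,0.0000)
o2: d²=362 > ρ²=58 → inactive
F = F_att + ΣF_rep = (13.4062,19.5000)
Δp = p'−p = (2.6812,3.9000); α = Δx/Fx = (429/160) / (429/32) = 1/5
check: Δy/Fy = (39/10) / (39/2) = 1/5 ✓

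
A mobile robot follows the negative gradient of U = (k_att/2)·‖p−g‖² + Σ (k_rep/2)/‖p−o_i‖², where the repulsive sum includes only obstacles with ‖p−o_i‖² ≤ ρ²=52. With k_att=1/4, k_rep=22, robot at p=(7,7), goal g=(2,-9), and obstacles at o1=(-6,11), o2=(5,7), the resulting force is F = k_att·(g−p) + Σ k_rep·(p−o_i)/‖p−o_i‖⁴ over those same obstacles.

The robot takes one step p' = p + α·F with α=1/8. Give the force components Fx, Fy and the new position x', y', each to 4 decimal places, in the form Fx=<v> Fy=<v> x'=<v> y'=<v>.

F_att = 1/4·(g−p) = 1/4·(-5,-16) = (-1.2500,-4.0000)
o1: d²=185 > ρ²=52 → inactive
o2: d²=4 ≤ ρ²=52; F_rep = 22·(2,0)/4² = (2.7500,0.0000)
F = F_att + ΣF_rep = (1.5000,-4.0000)
p' = p + 1/8·F = (7.1875,6.5000)

Fx=1.5000 Fy=-4.0000 x'=7.1875 y'=6.5000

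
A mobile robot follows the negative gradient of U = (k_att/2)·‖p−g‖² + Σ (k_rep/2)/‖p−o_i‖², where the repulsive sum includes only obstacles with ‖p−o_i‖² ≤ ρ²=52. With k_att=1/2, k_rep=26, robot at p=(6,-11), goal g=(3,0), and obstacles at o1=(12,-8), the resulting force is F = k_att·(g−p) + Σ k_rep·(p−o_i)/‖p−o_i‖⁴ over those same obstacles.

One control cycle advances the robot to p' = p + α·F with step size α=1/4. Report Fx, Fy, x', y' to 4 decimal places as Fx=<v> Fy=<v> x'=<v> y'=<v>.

Fx=-1.5770 Fy=5.4615 x'=5.6057 y'=-9.6346

F_att = 1/2·(g−p) = 1/2·(-3,11) = (-1.5000,5.5000)
o1: d²=45 ≤ ρ²=52; F_rep = 26·(-6,-3)/45² = (-0.0770,-0.0385)
F = F_att + ΣF_rep = (-1.5770,5.4615)
p' = p + 1/4·F = (5.6057,-9.6346)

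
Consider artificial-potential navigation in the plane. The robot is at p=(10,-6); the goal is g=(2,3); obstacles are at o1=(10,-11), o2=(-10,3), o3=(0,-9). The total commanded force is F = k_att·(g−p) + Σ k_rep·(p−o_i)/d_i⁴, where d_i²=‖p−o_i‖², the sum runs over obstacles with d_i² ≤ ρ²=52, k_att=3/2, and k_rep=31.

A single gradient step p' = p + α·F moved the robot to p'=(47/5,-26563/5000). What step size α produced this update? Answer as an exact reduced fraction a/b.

α = 1/20

F_att = 3/2·(g−p) = 3/2·(-8,9) = (-12.0000,13.5000)
o1: d²=25 ≤ ρ²=52; F_rep = 31·(0,5)/25² = (0.0000,0.2480)
o2: d²=481 > ρ²=52 → inactive
o3: d²=109 > ρ²=52 → inactive
F = F_att + ΣF_rep = (-12.0000,13.7480)
Δp = p'−p = (-0.6000,0.6874); α = Δx/Fx = (-3/5) / (-12) = 1/20
check: Δy/Fy = (3437/5000) / (3437/250) = 1/20 ✓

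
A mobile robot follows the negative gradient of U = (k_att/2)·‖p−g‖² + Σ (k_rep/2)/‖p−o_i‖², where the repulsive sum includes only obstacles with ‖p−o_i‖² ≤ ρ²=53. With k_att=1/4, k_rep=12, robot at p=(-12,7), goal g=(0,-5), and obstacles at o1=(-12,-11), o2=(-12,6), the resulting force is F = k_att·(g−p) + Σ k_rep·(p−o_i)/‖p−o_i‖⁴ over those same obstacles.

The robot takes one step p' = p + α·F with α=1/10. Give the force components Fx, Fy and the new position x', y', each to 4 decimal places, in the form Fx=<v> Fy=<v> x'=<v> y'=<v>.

Fx=3.0000 Fy=9.0000 x'=-11.7000 y'=7.9000

F_att = 1/4·(g−p) = 1/4·(12,-12) = (3.0000,-3.0000)
o1: d²=324 > ρ²=53 → inactive
o2: d²=1 ≤ ρ²=53; F_rep = 12·(0,1)/1² = (0.0000,12.0000)
F = F_att + ΣF_rep = (3.0000,9.0000)
p' = p + 1/10·F = (-11.7000,7.9000)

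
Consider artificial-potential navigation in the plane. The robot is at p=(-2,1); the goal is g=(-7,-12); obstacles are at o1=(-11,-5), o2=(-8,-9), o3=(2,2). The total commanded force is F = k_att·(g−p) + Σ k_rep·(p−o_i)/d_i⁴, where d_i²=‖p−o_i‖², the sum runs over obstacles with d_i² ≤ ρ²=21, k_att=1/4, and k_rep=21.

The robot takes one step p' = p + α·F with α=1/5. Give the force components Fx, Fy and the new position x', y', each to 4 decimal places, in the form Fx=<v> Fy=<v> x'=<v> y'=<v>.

Fx=-1.5407 Fy=-3.3227 x'=-2.3081 y'=0.3355

F_att = 1/4·(g−p) = 1/4·(-5,-13) = (-1.2500,-3.2500)
o1: d²=117 > ρ²=21 → inactive
o2: d²=136 > ρ²=21 → inactive
o3: d²=17 ≤ ρ²=21; F_rep = 21·(-4,-1)/17² = (-0.2907,-0.0727)
F = F_att + ΣF_rep = (-1.5407,-3.3227)
p' = p + 1/5·F = (-2.3081,0.3355)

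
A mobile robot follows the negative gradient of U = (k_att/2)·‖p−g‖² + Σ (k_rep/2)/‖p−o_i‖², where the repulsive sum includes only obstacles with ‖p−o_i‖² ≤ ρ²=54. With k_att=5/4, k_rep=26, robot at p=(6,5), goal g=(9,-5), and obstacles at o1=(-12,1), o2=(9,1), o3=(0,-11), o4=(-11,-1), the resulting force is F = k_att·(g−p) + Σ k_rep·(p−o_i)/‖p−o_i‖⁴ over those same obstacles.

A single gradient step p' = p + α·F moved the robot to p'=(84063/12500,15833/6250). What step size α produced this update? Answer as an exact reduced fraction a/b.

F_att = 5/4·(g−p) = 5/4·(3,-10) = (3.7500,-12.5000)
o1: d²=340 > ρ²=54 → inactive
o2: d²=25 ≤ ρ²=54; F_rep = 26·(-3,4)/25² = (-0.1248,0.1664)
o3: d²=292 > ρ²=54 → inactive
o4: d²=325 > ρ²=54 → inactive
F = F_att + ΣF_rep = (3.6252,-12.3336)
Δp = p'−p = (0.7250,-2.4667); α = Δx/Fx = (9063/12500) / (9063/2500) = 1/5
check: Δy/Fy = (-15417/6250) / (-15417/1250) = 1/5 ✓

α = 1/5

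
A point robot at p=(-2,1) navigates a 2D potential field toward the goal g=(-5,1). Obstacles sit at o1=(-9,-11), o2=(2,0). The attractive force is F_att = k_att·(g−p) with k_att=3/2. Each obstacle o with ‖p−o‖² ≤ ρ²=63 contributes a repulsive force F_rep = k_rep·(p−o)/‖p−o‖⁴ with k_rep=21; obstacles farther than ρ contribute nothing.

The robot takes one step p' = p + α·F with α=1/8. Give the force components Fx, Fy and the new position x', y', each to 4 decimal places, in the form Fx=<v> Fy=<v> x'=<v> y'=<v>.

F_att = 3/2·(g−p) = 3/2·(-3,0) = (-4.5000,0.0000)
o1: d²=193 > ρ²=63 → inactive
o2: d²=17 ≤ ρ²=63; F_rep = 21·(-4,1)/17² = (-0.2907,0.0727)
F = F_att + ΣF_rep = (-4.7907,0.0727)
p' = p + 1/8·F = (-2.5988,1.0091)

Fx=-4.7907 Fy=0.0727 x'=-2.5988 y'=1.0091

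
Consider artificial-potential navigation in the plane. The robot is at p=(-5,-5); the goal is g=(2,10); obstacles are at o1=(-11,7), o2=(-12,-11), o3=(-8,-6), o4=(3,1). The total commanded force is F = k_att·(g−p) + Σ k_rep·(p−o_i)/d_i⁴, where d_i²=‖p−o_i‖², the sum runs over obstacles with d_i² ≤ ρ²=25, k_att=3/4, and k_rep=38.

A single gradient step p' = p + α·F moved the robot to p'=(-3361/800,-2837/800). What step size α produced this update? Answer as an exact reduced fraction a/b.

F_att = 3/4·(g−p) = 3/4·(7,15) = (5.2500,11.2500)
o1: d²=180 > ρ²=25 → inactive
o2: d²=85 > ρ²=25 → inactive
o3: d²=10 ≤ ρ²=25; F_rep = 38·(3,1)/10² = (1.1400,0.3800)
o4: d²=100 > ρ²=25 → inactive
F = F_att + ΣF_rep = (6.3900,11.6300)
Δp = p'−p = (0.7987,1.4538); α = Δx/Fx = (639/800) / (639/100) = 1/8
check: Δy/Fy = (1163/800) / (1163/100) = 1/8 ✓

α = 1/8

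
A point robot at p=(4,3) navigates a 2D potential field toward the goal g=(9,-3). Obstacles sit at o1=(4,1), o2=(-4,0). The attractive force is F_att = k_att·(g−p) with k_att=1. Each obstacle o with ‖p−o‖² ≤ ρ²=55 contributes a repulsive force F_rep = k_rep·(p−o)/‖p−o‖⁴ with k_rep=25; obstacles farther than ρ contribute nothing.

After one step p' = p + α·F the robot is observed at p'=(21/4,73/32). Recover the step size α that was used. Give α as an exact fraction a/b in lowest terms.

α = 1/4

F_att = 1·(g−p) = 1·(5,-6) = (5.0000,-6.0000)
o1: d²=4 ≤ ρ²=55; F_rep = 25·(0,2)/4² = (0.0000,3.1250)
o2: d²=73 > ρ²=55 → inactive
F = F_att + ΣF_rep = (5.0000,-2.8750)
Δp = p'−p = (1.2500,-0.7188); α = Δx/Fx = (5/4) / (5) = 1/4
check: Δy/Fy = (-23/32) / (-23/8) = 1/4 ✓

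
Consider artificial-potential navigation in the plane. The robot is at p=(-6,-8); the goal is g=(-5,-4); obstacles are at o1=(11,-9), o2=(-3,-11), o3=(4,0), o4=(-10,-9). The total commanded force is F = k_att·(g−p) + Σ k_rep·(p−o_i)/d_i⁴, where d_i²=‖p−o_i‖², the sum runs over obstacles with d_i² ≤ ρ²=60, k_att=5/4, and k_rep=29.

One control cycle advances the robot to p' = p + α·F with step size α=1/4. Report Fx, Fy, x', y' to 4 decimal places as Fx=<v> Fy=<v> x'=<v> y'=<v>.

Fx=1.3829 Fy=5.3689 x'=-5.6543 y'=-6.6578

F_att = 5/4·(g−p) = 5/4·(1,4) = (1.2500,5.0000)
o1: d²=290 > ρ²=60 → inactive
o2: d²=18 ≤ ρ²=60; F_rep = 29·(-3,3)/18² = (-0.2685,0.2685)
o3: d²=164 > ρ²=60 → inactive
o4: d²=17 ≤ ρ²=60; F_rep = 29·(4,1)/17² = (0.4014,0.1003)
F = F_att + ΣF_rep = (1.3829,5.3689)
p' = p + 1/4·F = (-5.6543,-6.6578)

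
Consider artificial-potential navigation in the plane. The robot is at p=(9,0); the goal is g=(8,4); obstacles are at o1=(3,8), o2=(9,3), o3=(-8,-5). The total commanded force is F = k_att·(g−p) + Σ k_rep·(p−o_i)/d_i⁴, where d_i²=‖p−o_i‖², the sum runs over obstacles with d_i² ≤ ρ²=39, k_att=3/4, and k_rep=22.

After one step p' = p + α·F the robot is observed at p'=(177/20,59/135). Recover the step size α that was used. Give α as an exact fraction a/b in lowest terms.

F_att = 3/4·(g−p) = 3/4·(-1,4) = (-0.7500,3.0000)
o1: d²=100 > ρ²=39 → inactive
o2: d²=9 ≤ ρ²=39; F_rep = 22·(0,-3)/9² = (0.0000,-0.8148)
o3: d²=314 > ρ²=39 → inactive
F = F_att + ΣF_rep = (-0.7500,2.1852)
Δp = p'−p = (-0.1500,0.4370); α = Δx/Fx = (-3/20) / (-3/4) = 1/5
check: Δy/Fy = (59/135) / (59/27) = 1/5 ✓

α = 1/5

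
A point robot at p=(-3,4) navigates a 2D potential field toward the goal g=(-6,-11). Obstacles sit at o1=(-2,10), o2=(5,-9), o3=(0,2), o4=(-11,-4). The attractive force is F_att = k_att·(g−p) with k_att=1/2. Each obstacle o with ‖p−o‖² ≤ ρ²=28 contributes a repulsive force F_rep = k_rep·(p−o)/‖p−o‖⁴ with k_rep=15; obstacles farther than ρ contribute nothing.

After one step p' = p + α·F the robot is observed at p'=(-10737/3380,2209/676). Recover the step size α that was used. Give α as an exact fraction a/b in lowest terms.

F_att = 1/2·(g−p) = 1/2·(-3,-15) = (-1.5000,-7.5000)
o1: d²=37 > ρ²=28 → inactive
o2: d²=233 > ρ²=28 → inactive
o3: d²=13 ≤ ρ²=28; F_rep = 15·(-3,2)/13² = (-0.2663,0.1775)
o4: d²=128 > ρ²=28 → inactive
F = F_att + ΣF_rep = (-1.7663,-7.3225)
Δp = p'−p = (-0.1766,-0.7322); α = Δx/Fx = (-597/3380) / (-597/338) = 1/10
check: Δy/Fy = (-495/676) / (-2475/338) = 1/10 ✓

α = 1/10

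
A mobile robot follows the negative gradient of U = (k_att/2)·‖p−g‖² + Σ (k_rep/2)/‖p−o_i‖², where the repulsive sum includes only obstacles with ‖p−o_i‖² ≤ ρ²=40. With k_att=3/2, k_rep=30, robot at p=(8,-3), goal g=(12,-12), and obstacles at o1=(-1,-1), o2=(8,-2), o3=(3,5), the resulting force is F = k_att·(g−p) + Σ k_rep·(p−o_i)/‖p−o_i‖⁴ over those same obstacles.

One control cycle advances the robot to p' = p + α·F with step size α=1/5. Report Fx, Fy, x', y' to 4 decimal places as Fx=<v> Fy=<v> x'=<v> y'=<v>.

F_att = 3/2·(g−p) = 3/2·(4,-9) = (6.0000,-13.5000)
o1: d²=85 > ρ²=40 → inactive
o2: d²=1 ≤ ρ²=40; F_rep = 30·(0,-1)/1² = (0.0000,-30.0000)
o3: d²=89 > ρ²=40 → inactive
F = F_att + ΣF_rep = (6.0000,-43.5000)
p' = p + 1/5·F = (9.2000,-11.7000)

Fx=6.0000 Fy=-43.5000 x'=9.2000 y'=-11.7000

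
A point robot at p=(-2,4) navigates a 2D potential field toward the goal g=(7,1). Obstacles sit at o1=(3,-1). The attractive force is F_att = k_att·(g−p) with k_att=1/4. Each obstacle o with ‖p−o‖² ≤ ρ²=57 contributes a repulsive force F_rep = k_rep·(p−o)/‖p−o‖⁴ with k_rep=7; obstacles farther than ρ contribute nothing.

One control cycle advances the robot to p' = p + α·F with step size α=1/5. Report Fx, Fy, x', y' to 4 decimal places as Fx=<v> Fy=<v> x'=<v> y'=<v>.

Fx=2.2360 Fy=-0.7360 x'=-1.5528 y'=3.8528

F_att = 1/4·(g−p) = 1/4·(9,-3) = (2.2500,-0.7500)
o1: d²=50 ≤ ρ²=57; F_rep = 7·(-5,5)/50² = (-0.0140,0.0140)
F = F_att + ΣF_rep = (2.2360,-0.7360)
p' = p + 1/5·F = (-1.5528,3.8528)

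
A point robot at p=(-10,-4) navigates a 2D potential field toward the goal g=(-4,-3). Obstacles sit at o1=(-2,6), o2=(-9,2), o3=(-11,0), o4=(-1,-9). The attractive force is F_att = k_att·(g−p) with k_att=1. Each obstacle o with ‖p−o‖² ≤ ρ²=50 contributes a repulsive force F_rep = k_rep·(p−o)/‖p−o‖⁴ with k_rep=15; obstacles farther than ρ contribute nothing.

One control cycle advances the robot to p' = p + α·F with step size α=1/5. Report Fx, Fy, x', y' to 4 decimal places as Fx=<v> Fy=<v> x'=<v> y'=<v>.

Fx=6.0409 Fy=0.7266 x'=-8.7918 y'=-3.8547

F_att = 1·(g−p) = 1·(6,1) = (6.0000,1.0000)
o1: d²=164 > ρ²=50 → inactive
o2: d²=37 ≤ ρ²=50; F_rep = 15·(-1,-6)/37² = (-0.0110,-0.0657)
o3: d²=17 ≤ ρ²=50; F_rep = 15·(1,-4)/17² = (0.0519,-0.2076)
o4: d²=106 > ρ²=50 → inactive
F = F_att + ΣF_rep = (6.0409,0.7266)
p' = p + 1/5·F = (-8.7918,-3.8547)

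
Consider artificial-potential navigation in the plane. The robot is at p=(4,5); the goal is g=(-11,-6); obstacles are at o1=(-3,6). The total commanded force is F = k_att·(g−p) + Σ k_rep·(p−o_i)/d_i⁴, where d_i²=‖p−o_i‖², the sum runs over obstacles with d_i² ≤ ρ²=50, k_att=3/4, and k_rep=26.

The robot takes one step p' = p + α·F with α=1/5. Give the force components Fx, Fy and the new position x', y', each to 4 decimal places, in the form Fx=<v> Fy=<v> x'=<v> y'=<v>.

F_att = 3/4·(g−p) = 3/4·(-15,-11) = (-11.2500,-8.2500)
o1: d²=50 ≤ ρ²=50; F_rep = 26·(7,-1)/50² = (0.0728,-0.0104)
F = F_att + ΣF_rep = (-11.1772,-8.2604)
p' = p + 1/5·F = (1.7646,3.3479)

Fx=-11.1772 Fy=-8.2604 x'=1.7646 y'=3.3479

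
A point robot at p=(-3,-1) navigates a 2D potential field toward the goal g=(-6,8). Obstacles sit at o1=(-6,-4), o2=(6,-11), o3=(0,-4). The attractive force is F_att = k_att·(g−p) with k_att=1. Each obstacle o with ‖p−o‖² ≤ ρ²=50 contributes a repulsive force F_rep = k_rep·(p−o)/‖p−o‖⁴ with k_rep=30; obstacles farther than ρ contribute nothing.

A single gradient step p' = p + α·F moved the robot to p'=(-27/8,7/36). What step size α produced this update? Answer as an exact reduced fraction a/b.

F_att = 1·(g−p) = 1·(-3,9) = (-3.0000,9.0000)
o1: d²=18 ≤ ρ²=50; F_rep = 30·(3,3)/18² = (0.2778,0.2778)
o2: d²=181 > ρ²=50 → inactive
o3: d²=18 ≤ ρ²=50; F_rep = 30·(-3,3)/18² = (-0.2778,0.2778)
F = F_att + ΣF_rep = (-3.0000,9.5556)
Δp = p'−p = (-0.3750,1.1944); α = Δx/Fx = (-3/8) / (-3) = 1/8
check: Δy/Fy = (43/36) / (86/9) = 1/8 ✓

α = 1/8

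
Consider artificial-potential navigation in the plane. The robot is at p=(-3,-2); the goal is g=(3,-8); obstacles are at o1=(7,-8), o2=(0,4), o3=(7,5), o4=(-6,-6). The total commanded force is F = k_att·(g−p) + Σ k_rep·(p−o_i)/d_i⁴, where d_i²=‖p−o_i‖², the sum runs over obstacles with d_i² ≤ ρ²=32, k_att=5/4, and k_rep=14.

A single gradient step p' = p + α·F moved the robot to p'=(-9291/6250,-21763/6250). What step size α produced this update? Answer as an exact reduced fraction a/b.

F_att = 5/4·(g−p) = 5/4·(6,-6) = (7.5000,-7.5000)
o1: d²=136 > ρ²=32 → inactive
o2: d²=45 > ρ²=32 → inactive
o3: d²=149 > ρ²=32 → inactive
o4: d²=25 ≤ ρ²=32; F_rep = 14·(3,4)/25² = (0.0672,0.0896)
F = F_att + ΣF_rep = (7.5672,-7.4104)
Δp = p'−p = (1.5134,-1.4821); α = Δx/Fx = (9459/6250) / (9459/1250) = 1/5
check: Δy/Fy = (-9263/6250) / (-9263/1250) = 1/5 ✓

α = 1/5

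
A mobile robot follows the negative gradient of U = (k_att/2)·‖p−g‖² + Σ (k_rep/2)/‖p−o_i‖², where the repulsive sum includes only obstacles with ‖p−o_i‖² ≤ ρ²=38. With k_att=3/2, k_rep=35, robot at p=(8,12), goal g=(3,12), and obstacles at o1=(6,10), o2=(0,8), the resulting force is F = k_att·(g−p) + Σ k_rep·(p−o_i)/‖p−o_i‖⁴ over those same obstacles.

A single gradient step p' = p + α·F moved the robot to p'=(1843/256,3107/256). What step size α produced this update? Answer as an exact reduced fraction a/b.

F_att = 3/2·(g−p) = 3/2·(-5,0) = (-7.5000,0.0000)
o1: d²=8 ≤ ρ²=38; F_rep = 35·(2,2)/8² = (1.0938,1.0938)
o2: d²=80 > ρ²=38 → inactive
F = F_att + ΣF_rep = (-6.4062,1.0938)
Δp = p'−p = (-0.8008,0.1367); α = Δx/Fx = (-205/256) / (-205/32) = 1/8
check: Δy/Fy = (35/256) / (35/32) = 1/8 ✓

α = 1/8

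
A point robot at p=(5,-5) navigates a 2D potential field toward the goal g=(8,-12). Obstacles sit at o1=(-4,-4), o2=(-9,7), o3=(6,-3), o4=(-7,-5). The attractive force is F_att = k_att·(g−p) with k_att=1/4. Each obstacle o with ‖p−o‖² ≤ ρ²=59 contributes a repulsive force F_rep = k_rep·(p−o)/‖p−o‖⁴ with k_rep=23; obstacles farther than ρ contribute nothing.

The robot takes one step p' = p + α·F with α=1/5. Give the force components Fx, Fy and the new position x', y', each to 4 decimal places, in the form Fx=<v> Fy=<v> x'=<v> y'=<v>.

F_att = 1/4·(g−p) = 1/4·(3,-7) = (0.7500,-1.7500)
o1: d²=82 > ρ²=59 → inactive
o2: d²=340 > ρ²=59 → inactive
o3: d²=5 ≤ ρ²=59; F_rep = 23·(-1,-2)/5² = (-0.9200,-1.8400)
o4: d²=144 > ρ²=59 → inactive
F = F_att + ΣF_rep = (-0.1700,-3.5900)
p' = p + 1/5·F = (4.9660,-5.7180)

Fx=-0.1700 Fy=-3.5900 x'=4.9660 y'=-5.7180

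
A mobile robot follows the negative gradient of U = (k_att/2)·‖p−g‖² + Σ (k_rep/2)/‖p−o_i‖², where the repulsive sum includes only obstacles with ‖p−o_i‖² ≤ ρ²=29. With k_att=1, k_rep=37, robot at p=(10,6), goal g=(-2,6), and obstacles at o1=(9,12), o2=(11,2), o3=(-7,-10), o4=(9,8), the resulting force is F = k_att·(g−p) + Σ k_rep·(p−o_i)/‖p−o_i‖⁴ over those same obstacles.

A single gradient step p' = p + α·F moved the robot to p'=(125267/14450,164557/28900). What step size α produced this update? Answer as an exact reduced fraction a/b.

α = 1/8

F_att = 1·(g−p) = 1·(-12,0) = (-12.0000,0.0000)
o1: d²=37 > ρ²=29 → inactive
o2: d²=17 ≤ ρ²=29; F_rep = 37·(-1,4)/17² = (-0.1280,0.5121)
o3: d²=545 > ρ²=29 → inactive
o4: d²=5 ≤ ρ²=29; F_rep = 37·(1,-2)/5² = (1.4800,-2.9600)
F = F_att + ΣF_rep = (-10.6480,-2.4479)
Δp = p'−p = (-1.3310,-0.3060); α = Δx/Fx = (-19233/14450) / (-76932/7225) = 1/8
check: Δy/Fy = (-8843/28900) / (-17686/7225) = 1/8 ✓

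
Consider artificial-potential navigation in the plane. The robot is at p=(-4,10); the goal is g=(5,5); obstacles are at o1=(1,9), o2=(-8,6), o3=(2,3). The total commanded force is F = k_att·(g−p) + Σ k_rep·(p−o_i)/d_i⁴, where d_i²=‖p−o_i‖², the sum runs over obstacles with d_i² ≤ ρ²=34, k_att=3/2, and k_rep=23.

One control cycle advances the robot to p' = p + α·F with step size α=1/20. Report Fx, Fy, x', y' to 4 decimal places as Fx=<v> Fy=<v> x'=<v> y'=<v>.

Fx=13.4197 Fy=-7.3761 x'=-3.3290 y'=9.6312

F_att = 3/2·(g−p) = 3/2·(9,-5) = (13.5000,-7.5000)
o1: d²=26 ≤ ρ²=34; F_rep = 23·(-5,1)/26² = (-0.1701,0.0340)
o2: d²=32 ≤ ρ²=34; F_rep = 23·(4,4)/32² = (0.0898,0.0898)
o3: d²=85 > ρ²=34 → inactive
F = F_att + ΣF_rep = (13.4197,-7.3761)
p' = p + 1/20·F = (-3.3290,9.6312)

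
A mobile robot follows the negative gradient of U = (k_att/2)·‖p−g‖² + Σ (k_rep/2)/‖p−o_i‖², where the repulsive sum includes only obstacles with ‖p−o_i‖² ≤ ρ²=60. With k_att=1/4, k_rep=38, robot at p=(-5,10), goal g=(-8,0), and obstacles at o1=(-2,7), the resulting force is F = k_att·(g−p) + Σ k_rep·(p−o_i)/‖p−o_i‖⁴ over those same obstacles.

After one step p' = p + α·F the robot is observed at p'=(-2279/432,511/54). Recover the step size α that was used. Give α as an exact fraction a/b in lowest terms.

α = 1/4

F_att = 1/4·(g−p) = 1/4·(-3,-10) = (-0.7500,-2.5000)
o1: d²=18 ≤ ρ²=60; F_rep = 38·(-3,3)/18² = (-0.3519,0.3519)
F = F_att + ΣF_rep = (-1.1019,-2.1481)
Δp = p'−p = (-0.2755,-0.5370); α = Δx/Fx = (-119/432) / (-119/108) = 1/4
check: Δy/Fy = (-29/54) / (-58/27) = 1/4 ✓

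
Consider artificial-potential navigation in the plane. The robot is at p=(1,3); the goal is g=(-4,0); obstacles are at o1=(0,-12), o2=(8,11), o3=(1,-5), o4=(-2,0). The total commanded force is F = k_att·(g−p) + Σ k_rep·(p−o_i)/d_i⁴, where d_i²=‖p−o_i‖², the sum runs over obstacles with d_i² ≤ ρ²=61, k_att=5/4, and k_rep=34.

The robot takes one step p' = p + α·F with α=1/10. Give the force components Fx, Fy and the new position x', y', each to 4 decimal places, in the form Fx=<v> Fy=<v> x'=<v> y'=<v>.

Fx=-5.9352 Fy=-3.4352 x'=0.4065 y'=2.6565

F_att = 5/4·(g−p) = 5/4·(-5,-3) = (-6.2500,-3.7500)
o1: d²=226 > ρ²=61 → inactive
o2: d²=113 > ρ²=61 → inactive
o3: d²=64 > ρ²=61 → inactive
o4: d²=18 ≤ ρ²=61; F_rep = 34·(3,3)/18² = (0.3148,0.3148)
F = F_att + ΣF_rep = (-5.9352,-3.4352)
p' = p + 1/10·F = (0.4065,2.6565)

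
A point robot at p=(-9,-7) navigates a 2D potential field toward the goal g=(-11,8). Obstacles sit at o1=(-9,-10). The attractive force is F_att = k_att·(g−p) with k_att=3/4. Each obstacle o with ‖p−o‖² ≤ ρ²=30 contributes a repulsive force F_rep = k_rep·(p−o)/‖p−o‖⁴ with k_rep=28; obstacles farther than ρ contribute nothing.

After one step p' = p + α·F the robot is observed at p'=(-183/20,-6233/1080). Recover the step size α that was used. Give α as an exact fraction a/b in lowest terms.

F_att = 3/4·(g−p) = 3/4·(-2,15) = (-1.5000,11.2500)
o1: d²=9 ≤ ρ²=30; F_rep = 28·(0,3)/9² = (0.0000,1.0370)
F = F_att + ΣF_rep = (-1.5000,12.2870)
Δp = p'−p = (-0.1500,1.2287); α = Δx/Fx = (-3/20) / (-3/2) = 1/10
check: Δy/Fy = (1327/1080) / (1327/108) = 1/10 ✓

α = 1/10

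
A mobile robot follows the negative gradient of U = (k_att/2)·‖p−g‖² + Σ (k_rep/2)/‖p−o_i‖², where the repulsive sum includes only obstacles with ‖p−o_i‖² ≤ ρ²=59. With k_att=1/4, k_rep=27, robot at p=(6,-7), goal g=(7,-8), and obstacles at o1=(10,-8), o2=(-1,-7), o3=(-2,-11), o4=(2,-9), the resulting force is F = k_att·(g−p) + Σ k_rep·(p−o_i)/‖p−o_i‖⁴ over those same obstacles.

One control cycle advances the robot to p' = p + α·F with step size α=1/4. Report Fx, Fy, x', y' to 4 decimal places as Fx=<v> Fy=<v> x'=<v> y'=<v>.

Fx=0.2250 Fy=-0.0216 x'=6.0563 y'=-7.0054

F_att = 1/4·(g−p) = 1/4·(1,-1) = (0.2500,-0.2500)
o1: d²=17 ≤ ρ²=59; F_rep = 27·(-4,1)/17² = (-0.3737,0.0934)
o2: d²=49 ≤ ρ²=59; F_rep = 27·(7,0)/49² = (0.0787,0.0000)
o3: d²=80 > ρ²=59 → inactive
o4: d²=20 ≤ ρ²=59; F_rep = 27·(4,2)/20² = (0.2700,0.1350)
F = F_att + ΣF_rep = (0.2250,-0.0216)
p' = p + 1/4·F = (6.0563,-7.0054)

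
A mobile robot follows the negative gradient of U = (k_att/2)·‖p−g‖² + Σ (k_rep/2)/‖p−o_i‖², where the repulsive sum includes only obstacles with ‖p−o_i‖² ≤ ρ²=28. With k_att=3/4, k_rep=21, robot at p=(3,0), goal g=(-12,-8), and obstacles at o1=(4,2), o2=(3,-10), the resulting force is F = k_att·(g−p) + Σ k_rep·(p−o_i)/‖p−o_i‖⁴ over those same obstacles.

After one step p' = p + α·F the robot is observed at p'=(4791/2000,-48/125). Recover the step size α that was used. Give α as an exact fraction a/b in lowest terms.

α = 1/20

F_att = 3/4·(g−p) = 3/4·(-15,-8) = (-11.2500,-6.0000)
o1: d²=5 ≤ ρ²=28; F_rep = 21·(-1,-2)/5² = (-0.8400,-1.6800)
o2: d²=100 > ρ²=28 → inactive
F = F_att + ΣF_rep = (-12.0900,-7.6800)
Δp = p'−p = (-0.6045,-0.3840); α = Δx/Fx = (-1209/2000) / (-1209/100) = 1/20
check: Δy/Fy = (-48/125) / (-192/25) = 1/20 ✓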